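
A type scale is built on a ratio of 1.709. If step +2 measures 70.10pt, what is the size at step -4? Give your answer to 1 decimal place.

2.8pt

70.10 ÷ 1.709⁶ = 70.10 ÷ 24.91451 ≈ 2.814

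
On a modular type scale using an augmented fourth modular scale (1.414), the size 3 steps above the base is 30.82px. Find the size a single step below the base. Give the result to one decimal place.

7.7px

30.82 ÷ 1.414⁴ = 30.82 ÷ 3.99758 ≈ 7.710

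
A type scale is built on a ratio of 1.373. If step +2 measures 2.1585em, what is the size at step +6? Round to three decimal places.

2.1585 × 1.373⁴ = 2.1585 × 3.55371 ≈ 7.671

7.671em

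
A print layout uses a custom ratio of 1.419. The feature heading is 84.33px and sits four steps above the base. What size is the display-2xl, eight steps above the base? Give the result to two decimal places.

The gap is 8 − (4) = 4 steps, so the factor is 1.419^4.
84.33 × 1.419⁴ = 84.33 × 4.05443 ≈ 341.910

341.91px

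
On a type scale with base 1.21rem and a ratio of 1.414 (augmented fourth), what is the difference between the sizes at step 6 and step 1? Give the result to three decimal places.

Step 1: 1.21 × 1.414 = 1.71094rem
Step 6: 1.21 × 1.414⁶ = 9.67123rem
Difference: 9.67123 − 1.71094 = 7.96029rem

7.960rem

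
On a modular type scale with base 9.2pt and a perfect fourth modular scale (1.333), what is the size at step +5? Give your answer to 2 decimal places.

38.72pt

Every step multiplies by the scale ratio.
9.2 × 1.333⁵ = 9.2 × 4.20873 ≈ 38.72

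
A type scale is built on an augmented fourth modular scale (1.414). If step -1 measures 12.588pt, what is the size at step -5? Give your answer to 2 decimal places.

12.588 ÷ 1.414⁴ = 12.588 ÷ 3.99758 ≈ 3.149

3.15pt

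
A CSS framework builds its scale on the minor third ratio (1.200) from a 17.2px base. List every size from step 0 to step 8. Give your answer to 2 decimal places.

Step 0: 17.2px
Step 1: 17.2 × 1.200 = 20.64
Step 2: 17.2 × 1.200² = 24.77
Step 3: 17.2 × 1.200³ = 29.72
Step 4: 17.2 × 1.200⁴ = 35.67
Step 5: 17.2 × 1.200⁵ = 42.80
Step 6: 17.2 × 1.200⁶ = 51.36
Step 7: 17.2 × 1.200⁷ = 61.63
Step 8: 17.2 × 1.200⁸ = 73.96

17.20px, 20.64px, 24.77px, 29.72px, 35.67px, 42.80px, 51.36px, 61.63px, 73.96px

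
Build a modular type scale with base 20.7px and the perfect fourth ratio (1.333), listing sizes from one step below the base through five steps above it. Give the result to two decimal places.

Step -1: 20.7 ÷ 1.333 = 15.53
Step 0: 20.7px
Step 1: 20.7 × 1.333 = 27.59
Step 2: 20.7 × 1.333² = 36.78
Step 3: 20.7 × 1.333³ = 49.03
Step 4: 20.7 × 1.333⁴ = 65.36
Step 5: 20.7 × 1.333⁵ = 87.12

15.53px, 20.70px, 27.59px, 36.78px, 49.03px, 65.36px, 87.12px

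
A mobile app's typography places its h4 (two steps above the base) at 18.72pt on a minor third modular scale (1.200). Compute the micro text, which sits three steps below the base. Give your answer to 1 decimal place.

18.72 ÷ 1.200⁵ = 18.72 ÷ 2.48832 ≈ 7.523

7.5pt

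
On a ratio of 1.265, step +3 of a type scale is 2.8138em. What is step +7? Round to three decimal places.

7.205em

The gap is 7 − (3) = 4 steps, so the factor is 1.265^4.
2.8138 × 1.265⁴ = 2.8138 × 2.56072 ≈ 7.205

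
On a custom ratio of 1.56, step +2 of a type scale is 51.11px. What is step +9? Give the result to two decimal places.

Moving from step +2 to step +9 is 7 steps up, so multiply by r⁷.
51.11 × 1.56⁷ = 51.11 × 22.48393 ≈ 1149.154

1149.15px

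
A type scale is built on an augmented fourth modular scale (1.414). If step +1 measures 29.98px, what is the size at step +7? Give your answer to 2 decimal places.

239.62px

The gap is 7 − (1) = 6 steps, so the factor is 1.414^6.
29.98 × 1.414⁶ = 29.98 × 7.99275 ≈ 239.623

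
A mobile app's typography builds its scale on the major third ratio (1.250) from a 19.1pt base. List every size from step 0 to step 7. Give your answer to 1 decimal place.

Step 0: 19.1pt
Step 1: 19.1 × 1.250 = 23.9
Step 2: 19.1 × 1.250² = 29.8
Step 3: 19.1 × 1.250³ = 37.3
Step 4: 19.1 × 1.250⁴ = 46.6
Step 5: 19.1 × 1.250⁵ = 58.3
Step 6: 19.1 × 1.250⁶ = 72.9
Step 7: 19.1 × 1.250⁷ = 91.1

19.1pt, 23.9pt, 29.8pt, 37.3pt, 46.6pt, 58.3pt, 72.9pt, 91.1pt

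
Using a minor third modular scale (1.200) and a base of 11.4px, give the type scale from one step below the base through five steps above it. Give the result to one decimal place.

Step -1: 11.4 ÷ 1.200 = 9.5
Step 0: 11.4px
Step 1: 11.4 × 1.200 = 13.7
Step 2: 11.4 × 1.200² = 16.4
Step 3: 11.4 × 1.200³ = 19.7
Step 4: 11.4 × 1.200⁴ = 23.6
Step 5: 11.4 × 1.200⁵ = 28.4

9.5px, 11.4px, 13.7px, 16.4px, 19.7px, 23.6px, 28.4px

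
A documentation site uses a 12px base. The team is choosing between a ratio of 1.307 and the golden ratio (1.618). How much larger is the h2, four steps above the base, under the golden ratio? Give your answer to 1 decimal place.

At 1.307: 12.0 × 1.307⁴ = 35.017px
Golden ratio: 12.0 × 1.618⁴ = 82.242px
Difference: 82.242 − 35.017 = 47.225px

47.2px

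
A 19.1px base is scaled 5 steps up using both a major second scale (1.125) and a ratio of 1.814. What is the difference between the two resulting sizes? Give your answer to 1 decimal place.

340.7px

Major second: 19.1 × 1.125⁵ = 34.419px
At 1.814: 19.1 × 1.814⁵ = 375.163px
Difference: 375.163 − 34.419 = 340.744px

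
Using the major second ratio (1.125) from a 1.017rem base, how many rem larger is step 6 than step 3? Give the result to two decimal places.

0.61rem

Step 3: 1.017 × 1.125³ = 1.4480rem
Step 6: 1.017 × 1.125⁶ = 2.0618rem
Difference: 2.0618 − 1.4480 = 0.6138rem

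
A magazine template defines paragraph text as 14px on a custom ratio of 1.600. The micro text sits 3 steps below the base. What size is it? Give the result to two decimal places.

3.42px

14.0 ÷ 1.600³ = 14.0 ÷ 4.09600 ≈ 3.42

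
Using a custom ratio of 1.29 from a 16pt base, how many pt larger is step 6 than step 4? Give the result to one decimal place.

29.4pt

Step 4: 16.0 × 1.29⁴ = 44.308pt
Step 6: 16.0 × 1.29⁶ = 73.732pt
Difference: 73.732 − 44.308 = 29.424pt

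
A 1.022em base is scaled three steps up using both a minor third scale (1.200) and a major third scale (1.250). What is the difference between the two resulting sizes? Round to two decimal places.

Minor third: 1.022 × 1.200³ = 1.7660em
Major third: 1.022 × 1.250³ = 1.9961em
Difference: 1.9961 − 1.7660 = 0.2301em

0.23em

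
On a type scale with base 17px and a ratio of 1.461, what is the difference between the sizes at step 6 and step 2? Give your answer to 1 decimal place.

129.0px

Step 2: 17.0 × 1.461² = 36.287px
Step 6: 17.0 × 1.461⁶ = 165.329px
Difference: 165.329 − 36.287 = 129.042px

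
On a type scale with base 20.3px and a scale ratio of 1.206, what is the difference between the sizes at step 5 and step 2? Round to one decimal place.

22.3px

Step 2: 20.3 × 1.206² = 29.525px
Step 5: 20.3 × 1.206⁵ = 51.788px
Difference: 51.788 − 29.525 = 22.263px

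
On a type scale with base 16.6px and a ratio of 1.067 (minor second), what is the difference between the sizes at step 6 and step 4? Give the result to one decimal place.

Step 4: 16.6 × 1.067⁴ = 21.516px
Step 6: 16.6 × 1.067⁶ = 24.496px
Difference: 24.496 − 21.516 = 2.980px

3.0px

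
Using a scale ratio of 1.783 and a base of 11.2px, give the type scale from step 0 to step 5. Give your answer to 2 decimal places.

Step 0: 11.2px
Step 1: 11.2 × 1.783 = 19.97
Step 2: 11.2 × 1.783² = 35.61
Step 3: 11.2 × 1.783³ = 63.49
Step 4: 11.2 × 1.783⁴ = 113.19
Step 5: 11.2 × 1.783⁵ = 201.82

11.20px, 19.97px, 35.61px, 63.49px, 113.19px, 201.82px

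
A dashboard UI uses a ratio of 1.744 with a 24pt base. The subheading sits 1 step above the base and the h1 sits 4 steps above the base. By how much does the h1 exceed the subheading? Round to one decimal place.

180.2pt

Step 1: 24.0 × 1.744 = 41.856pt
Step 4: 24.0 × 1.744⁴ = 222.023pt
Difference: 222.023 − 41.856 = 180.167pt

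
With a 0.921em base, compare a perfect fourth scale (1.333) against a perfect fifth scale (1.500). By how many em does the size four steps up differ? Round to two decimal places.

1.75em

Perfect fourth: 0.921 × 1.333⁴ = 2.9079em
Perfect fifth: 0.921 × 1.500⁴ = 4.6626em
Difference: 4.6626 − 2.9079 = 1.7547em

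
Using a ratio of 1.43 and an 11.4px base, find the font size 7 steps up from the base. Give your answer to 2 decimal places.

139.40px

Each step on a modular scale multiplies by the ratio, so the size n steps from the base is base × ratioⁿ.
11.4 × 1.43⁷ = 11.4 × 12.22791 ≈ 139.40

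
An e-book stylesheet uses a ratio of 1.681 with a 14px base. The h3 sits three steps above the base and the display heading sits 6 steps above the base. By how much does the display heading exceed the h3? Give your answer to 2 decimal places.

Step 3: 14.0 × 1.681³ = 66.5015px
Step 6: 14.0 × 1.681⁶ = 315.8889px
Difference: 315.8889 − 66.5015 = 249.3874px

249.39px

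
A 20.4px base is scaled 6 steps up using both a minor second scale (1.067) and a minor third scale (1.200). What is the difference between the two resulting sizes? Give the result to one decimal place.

30.8px

Minor second: 20.4 × 1.067⁶ = 30.103px
Minor third: 20.4 × 1.200⁶ = 60.914px
Difference: 60.914 − 30.103 = 30.811px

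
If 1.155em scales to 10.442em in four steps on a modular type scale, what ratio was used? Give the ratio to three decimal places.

1.734

r⁴ = 10.442 / 1.155, so r = (10.442/1.155)^(1/4).
r = 9.0407^(1/4) ≈ 1.7340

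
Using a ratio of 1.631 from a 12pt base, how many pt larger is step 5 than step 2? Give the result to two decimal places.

106.58pt

Step 2: 12.0 × 1.631² = 31.9219pt
Step 5: 12.0 × 1.631⁵ = 138.5004pt
Difference: 138.5004 − 31.9219 = 106.5785pt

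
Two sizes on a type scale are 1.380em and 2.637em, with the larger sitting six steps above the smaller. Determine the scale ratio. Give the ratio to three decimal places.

1.114

The ratio satisfies 1.380 × r⁶ = 2.637, so r = (2.637 / 1.380)^(1/6).
r = 1.9109^(1/6) ≈ 1.1140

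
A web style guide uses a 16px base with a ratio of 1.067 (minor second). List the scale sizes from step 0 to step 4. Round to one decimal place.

Step 0: 16px
Step 1: 16.0 × 1.067 = 17.1
Step 2: 16.0 × 1.067² = 18.2
Step 3: 16.0 × 1.067³ = 19.4
Step 4: 16.0 × 1.067⁴ = 20.7

16.0px, 17.1px, 18.2px, 19.4px, 20.7px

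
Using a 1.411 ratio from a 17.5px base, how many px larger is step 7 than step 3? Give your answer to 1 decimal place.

Step 3: 17.5 × 1.411³ = 49.161px
Step 7: 17.5 × 1.411⁷ = 194.862px
Difference: 194.862 − 49.161 = 145.701px

145.7px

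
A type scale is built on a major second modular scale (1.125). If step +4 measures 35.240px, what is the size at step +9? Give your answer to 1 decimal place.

The gap is 9 − (4) = 5 steps, so the factor is 1.125^5.
35.240 × 1.125⁵ = 35.240 × 1.80203 ≈ 63.504

63.5px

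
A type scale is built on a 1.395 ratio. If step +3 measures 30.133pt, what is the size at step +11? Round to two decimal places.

432.15pt

30.133 × 1.395⁸ = 30.133 × 14.34147 ≈ 432.152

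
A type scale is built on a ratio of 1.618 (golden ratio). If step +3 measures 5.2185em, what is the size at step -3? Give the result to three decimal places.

Moving from step +3 to step -3 is 6 steps down, so divide by r⁶.
5.2185 ÷ 1.618⁶ = 5.2185 ÷ 17.94201 ≈ 0.291

0.291em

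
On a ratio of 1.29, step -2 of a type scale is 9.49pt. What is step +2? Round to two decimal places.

26.28pt

The gap is 2 − (-2) = 4 steps, so the factor is 1.29^4.
9.49 × 1.29⁴ = 9.49 × 2.76923 ≈ 26.280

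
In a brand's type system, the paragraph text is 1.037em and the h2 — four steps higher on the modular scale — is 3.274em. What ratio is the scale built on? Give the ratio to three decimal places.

1.333

The ratio satisfies 1.037 × r⁴ = 3.274, so r = (3.274 / 1.037)^(1/4).
r = 3.1572^(1/4) ≈ 1.3330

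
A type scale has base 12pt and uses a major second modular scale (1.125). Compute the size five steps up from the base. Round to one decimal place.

12.0 × 1.125⁵ = 12.0 × 1.80203 ≈ 21.62

21.6pt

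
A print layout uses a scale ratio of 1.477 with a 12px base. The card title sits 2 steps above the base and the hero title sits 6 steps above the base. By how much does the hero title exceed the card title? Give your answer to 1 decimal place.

98.4px

Step 2: 12.0 × 1.477² = 26.178px
Step 6: 12.0 × 1.477⁶ = 124.585px
Difference: 124.585 − 26.178 = 98.407px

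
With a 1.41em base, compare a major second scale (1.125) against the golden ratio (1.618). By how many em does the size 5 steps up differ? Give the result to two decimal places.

13.09em

Major second: 1.41 × 1.125⁵ = 2.5409em
Golden ratio: 1.41 × 1.618⁵ = 15.6355em
Difference: 15.6355 − 2.5409 = 13.0946em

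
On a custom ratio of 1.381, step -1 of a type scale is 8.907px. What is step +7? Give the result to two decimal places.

117.84px

The gap is 7 − (-1) = 8 steps, so the factor is 1.381^8.
8.907 × 1.381⁸ = 8.907 × 13.22968 ≈ 117.837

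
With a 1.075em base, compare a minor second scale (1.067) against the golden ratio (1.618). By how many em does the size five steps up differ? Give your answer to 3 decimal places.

10.434em

Minor second: 1.075 × 1.067⁵ = 1.48672em
Golden ratio: 1.075 × 1.618⁵ = 11.92068em
Difference: 11.92068 − 1.48672 = 10.43396em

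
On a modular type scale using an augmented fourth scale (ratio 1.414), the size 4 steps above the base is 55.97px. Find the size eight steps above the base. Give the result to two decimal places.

223.74px

The gap is 8 − (4) = 4 steps, so the factor is 1.414^4.
55.97 × 1.414⁴ = 55.97 × 3.99758 ≈ 223.745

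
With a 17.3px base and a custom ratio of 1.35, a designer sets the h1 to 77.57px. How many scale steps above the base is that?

1.35ⁿ = 77.57 / 17.3 = 4.4838
n = ln(4.4838) / ln(1.35) = 1.5005 / 0.3001 ≈ 5.00

5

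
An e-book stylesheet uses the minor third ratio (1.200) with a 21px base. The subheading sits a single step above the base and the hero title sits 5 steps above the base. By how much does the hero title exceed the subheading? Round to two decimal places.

Step 1: 21.0 × 1.200 = 25.2000px
Step 5: 21.0 × 1.200⁵ = 52.2547px
Difference: 52.2547 − 25.2000 = 27.0547px

27.05px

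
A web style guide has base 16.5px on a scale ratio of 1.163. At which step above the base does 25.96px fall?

1.163ⁿ = 25.96 / 16.5 = 1.5733
n = ln(1.5733) / ln(1.163) = 0.4532 / 0.1510 ≈ 3.00

3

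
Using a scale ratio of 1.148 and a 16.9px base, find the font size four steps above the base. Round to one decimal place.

Every step multiplies by the scale ratio.
16.9 × 1.148⁴ = 16.9 × 1.73687 ≈ 29.35

29.4px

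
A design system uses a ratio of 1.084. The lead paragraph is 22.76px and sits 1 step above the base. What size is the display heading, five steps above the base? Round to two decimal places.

Moving from step +1 to step +5 is 4 steps up, so multiply by r⁴.
22.76 × 1.084⁴ = 22.76 × 1.38076 ≈ 31.426

31.43px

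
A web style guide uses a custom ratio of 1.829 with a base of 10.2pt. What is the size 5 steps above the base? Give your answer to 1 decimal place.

208.8pt

10.2 × 1.829⁵ = 10.2 × 20.46768 ≈ 208.77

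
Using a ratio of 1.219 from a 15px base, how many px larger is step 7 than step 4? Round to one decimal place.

26.9px

Step 4: 15.0 × 1.219⁴ = 33.121px
Step 7: 15.0 × 1.219⁷ = 59.995px
Difference: 59.995 − 33.121 = 26.874px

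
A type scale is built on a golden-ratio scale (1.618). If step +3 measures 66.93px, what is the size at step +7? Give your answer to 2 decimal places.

66.93 × 1.618⁴ = 66.93 × 6.85353 ≈ 458.706

458.71px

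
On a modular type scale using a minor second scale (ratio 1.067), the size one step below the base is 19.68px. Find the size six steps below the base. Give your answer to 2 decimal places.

14.23px

Moving from step -1 to step -6 is 5 steps down, so divide by r⁵.
19.68 ÷ 1.067⁵ = 19.68 ÷ 1.38300 ≈ 14.230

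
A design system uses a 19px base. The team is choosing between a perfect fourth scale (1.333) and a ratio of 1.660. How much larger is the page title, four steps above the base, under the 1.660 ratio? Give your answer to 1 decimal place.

84.3px

Perfect fourth: 19.0 × 1.333⁴ = 59.989px
At 1.660: 19.0 × 1.660⁴ = 144.273px
Difference: 144.273 − 59.989 = 84.284px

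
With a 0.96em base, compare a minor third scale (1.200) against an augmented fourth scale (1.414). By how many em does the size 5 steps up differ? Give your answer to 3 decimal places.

3.038em

Minor third: 0.96 × 1.200⁵ = 2.38879em
Augmented fourth: 0.96 × 1.414⁵ = 5.42648em
Difference: 5.42648 − 2.38879 = 3.03769em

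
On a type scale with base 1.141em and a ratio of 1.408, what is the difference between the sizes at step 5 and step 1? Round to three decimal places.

4.707em

Step 1: 1.141 × 1.408 = 1.60653em
Step 5: 1.141 × 1.408⁵ = 6.31392em
Difference: 6.31392 − 1.60653 = 4.70739em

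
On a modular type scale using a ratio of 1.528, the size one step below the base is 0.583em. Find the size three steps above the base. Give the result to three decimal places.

0.583 × 1.528⁴ = 0.583 × 5.45122 ≈ 3.178

3.178em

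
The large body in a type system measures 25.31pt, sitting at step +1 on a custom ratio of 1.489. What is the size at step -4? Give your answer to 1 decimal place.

3.5pt

25.31 ÷ 1.489⁵ = 25.31 ÷ 7.31937 ≈ 3.458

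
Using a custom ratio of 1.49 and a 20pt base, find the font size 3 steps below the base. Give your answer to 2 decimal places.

20.0 ÷ 1.49³ = 20.0 ÷ 3.30795 ≈ 6.05

6.05pt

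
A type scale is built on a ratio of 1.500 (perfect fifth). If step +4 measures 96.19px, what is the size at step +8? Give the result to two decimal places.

486.96px

Moving from step +4 to step +8 is 4 steps up, so multiply by r⁴.
96.19 × 1.500⁴ = 96.19 × 5.06250 ≈ 486.962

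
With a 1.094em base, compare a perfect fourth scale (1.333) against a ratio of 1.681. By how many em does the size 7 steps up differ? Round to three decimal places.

Perfect fourth: 1.094 × 1.333⁷ = 8.18141em
At 1.681: 1.094 × 1.681⁷ = 41.49457em
Difference: 41.49457 − 8.18141 = 33.31316em

33.313em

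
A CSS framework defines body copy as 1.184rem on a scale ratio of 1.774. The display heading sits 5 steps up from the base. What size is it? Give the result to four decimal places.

1.184 × 1.774⁵ = 1.184 × 17.56985 ≈ 20.8027

20.8027rem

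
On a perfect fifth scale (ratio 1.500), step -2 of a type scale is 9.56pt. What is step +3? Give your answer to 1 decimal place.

72.6pt

9.56 × 1.500⁵ = 9.56 × 7.59375 ≈ 72.596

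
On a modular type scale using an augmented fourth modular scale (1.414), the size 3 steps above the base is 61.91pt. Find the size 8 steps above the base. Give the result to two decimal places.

Moving from step +3 to step +8 is 5 steps up, so multiply by r⁵.
61.91 × 1.414⁵ = 61.91 × 5.65258 ≈ 349.951

349.95pt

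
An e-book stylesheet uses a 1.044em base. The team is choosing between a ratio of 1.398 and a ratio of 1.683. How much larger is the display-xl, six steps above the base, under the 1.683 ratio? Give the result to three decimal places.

15.931em

At 1.398: 1.044 × 1.398⁶ = 7.79370em
At 1.683: 1.044 × 1.683⁶ = 23.72494em
Difference: 23.72494 − 7.79370 = 15.93124em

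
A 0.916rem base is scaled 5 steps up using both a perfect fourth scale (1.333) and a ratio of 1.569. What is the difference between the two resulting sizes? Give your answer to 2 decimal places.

Perfect fourth: 0.916 × 1.333⁵ = 3.8552rem
At 1.569: 0.916 × 1.569⁵ = 8.7098rem
Difference: 8.7098 − 3.8552 = 4.8546rem

4.85rem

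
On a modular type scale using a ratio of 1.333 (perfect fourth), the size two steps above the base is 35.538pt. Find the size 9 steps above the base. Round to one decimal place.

The gap is 9 − (2) = 7 steps, so the factor is 1.333^7.
35.538 × 1.333⁷ = 35.538 × 7.47844 ≈ 265.769

265.8pt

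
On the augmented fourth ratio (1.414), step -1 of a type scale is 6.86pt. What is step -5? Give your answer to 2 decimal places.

Moving from step -1 to step -5 is 4 steps down, so divide by r⁴.
6.86 ÷ 1.414⁴ = 6.86 ÷ 3.99758 ≈ 1.716

1.72pt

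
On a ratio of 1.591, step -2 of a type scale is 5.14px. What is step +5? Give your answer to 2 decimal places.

The gap is 5 − (-2) = 7 steps, so the factor is 1.591^7.
5.14 × 1.591⁷ = 5.14 × 25.80425 ≈ 132.634

132.63px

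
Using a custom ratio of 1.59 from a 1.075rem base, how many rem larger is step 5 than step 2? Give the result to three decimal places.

8.207rem

Step 2: 1.075 × 1.59² = 2.71771rem
Step 5: 1.075 × 1.59⁵ = 10.92431rem
Difference: 10.92431 − 2.71771 = 8.20660rem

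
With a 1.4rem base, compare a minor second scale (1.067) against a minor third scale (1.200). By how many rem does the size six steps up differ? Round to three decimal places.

Minor second: 1.4 × 1.067⁶ = 2.06593rem
Minor third: 1.4 × 1.200⁶ = 4.18038rem
Difference: 4.18038 − 2.06593 = 2.11445rem

2.114rem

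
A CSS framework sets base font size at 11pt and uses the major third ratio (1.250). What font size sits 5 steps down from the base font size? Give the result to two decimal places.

3.60pt

Each step on a modular scale multiplies by the ratio, so the size n steps from the base is base × ratioⁿ.
11.0 ÷ 1.250⁵ = 11.0 ÷ 3.05176 ≈ 3.60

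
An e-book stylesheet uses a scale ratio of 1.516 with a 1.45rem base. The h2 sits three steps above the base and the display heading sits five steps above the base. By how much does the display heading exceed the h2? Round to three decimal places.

Step 3: 1.45 × 1.516³ = 5.05203rem
Step 5: 1.45 × 1.516⁵ = 11.61085rem
Difference: 11.61085 − 5.05203 = 6.55882rem

6.559rem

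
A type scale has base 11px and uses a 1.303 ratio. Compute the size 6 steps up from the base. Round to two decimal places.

53.83px

11.0 × 1.303⁶ = 11.0 × 4.89403 ≈ 53.83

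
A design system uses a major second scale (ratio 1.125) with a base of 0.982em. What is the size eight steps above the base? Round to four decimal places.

Each step on a modular scale multiplies by the ratio, so the size n steps from the base is base × ratioⁿ.
0.982 × 1.125⁸ = 0.982 × 2.56578 ≈ 2.5196

2.5196em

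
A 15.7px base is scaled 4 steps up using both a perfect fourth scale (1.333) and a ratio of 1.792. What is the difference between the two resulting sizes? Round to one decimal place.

112.3px

Perfect fourth: 15.7 × 1.333⁴ = 49.570px
At 1.792: 15.7 × 1.792⁴ = 161.902px
Difference: 161.902 − 49.570 = 112.332px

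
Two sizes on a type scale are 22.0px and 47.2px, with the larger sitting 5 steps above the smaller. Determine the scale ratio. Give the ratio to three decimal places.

1.165

r⁵ = 47.2 / 22.0, so r = (47.2/22.0)^(1/5).
r = 2.1455^(1/5) ≈ 1.1649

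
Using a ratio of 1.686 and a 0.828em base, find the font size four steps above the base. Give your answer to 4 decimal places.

Every step multiplies by the scale ratio.
0.828 × 1.686⁴ = 0.828 × 8.08035 ≈ 6.6905

6.6905em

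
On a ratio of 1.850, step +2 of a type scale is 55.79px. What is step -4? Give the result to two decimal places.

The gap is -4 − (2) = -6 steps, so the factor is 1.850^-6.
55.79 ÷ 1.850⁶ = 55.79 ÷ 40.08948 ≈ 1.392

1.39px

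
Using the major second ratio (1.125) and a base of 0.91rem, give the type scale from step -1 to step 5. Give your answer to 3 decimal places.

Step -1: 0.91 ÷ 1.125 = 0.809
Step 0: 0.91rem
Step 1: 0.91 × 1.125 = 1.024
Step 2: 0.91 × 1.125² = 1.152
Step 3: 0.91 × 1.125³ = 1.296
Step 4: 0.91 × 1.125⁴ = 1.458
Step 5: 0.91 × 1.125⁵ = 1.640

0.809rem, 0.910rem, 1.024rem, 1.152rem, 1.296rem, 1.458rem, 1.640rem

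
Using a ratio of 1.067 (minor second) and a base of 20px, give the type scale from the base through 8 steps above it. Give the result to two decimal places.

Step 0: 20px
Step 1: 20.0 × 1.067 = 21.34
Step 2: 20.0 × 1.067² = 22.77
Step 3: 20.0 × 1.067³ = 24.30
Step 4: 20.0 × 1.067⁴ = 25.92
Step 5: 20.0 × 1.067⁵ = 27.66
Step 6: 20.0 × 1.067⁶ = 29.51
Step 7: 20.0 × 1.067⁷ = 31.49
Step 8: 20.0 × 1.067⁸ = 33.60

20.00px, 21.34px, 22.77px, 24.30px, 25.92px, 27.66px, 29.51px, 31.49px, 33.60px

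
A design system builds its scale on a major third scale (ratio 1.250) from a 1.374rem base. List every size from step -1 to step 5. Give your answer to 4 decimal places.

Step -1: 1.374 ÷ 1.250 = 1.0992
Step 0: 1.374rem
Step 1: 1.374 × 1.250 = 1.7175
Step 2: 1.374 × 1.250² = 2.1469
Step 3: 1.374 × 1.250³ = 2.6836
Step 4: 1.374 × 1.250⁴ = 3.3545
Step 5: 1.374 × 1.250⁵ = 4.1931

1.0992rem, 1.3740rem, 1.7175rem, 2.1469rem, 2.6836rem, 3.3545rem, 4.1931rem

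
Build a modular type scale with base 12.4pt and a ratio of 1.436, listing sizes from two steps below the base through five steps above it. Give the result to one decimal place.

Step -2: 12.4 ÷ 1.436² = 6.0
Step -1: 12.4 ÷ 1.436 = 8.6
Step 0: 12.4pt
Step 1: 12.4 × 1.436 = 17.8
Step 2: 12.4 × 1.436² = 25.6
Step 3: 12.4 × 1.436³ = 36.7
Step 4: 12.4 × 1.436⁴ = 52.7
Step 5: 12.4 × 1.436⁵ = 75.7

6.0pt, 8.6pt, 12.4pt, 17.8pt, 25.6pt, 36.7pt, 52.7pt, 75.7pt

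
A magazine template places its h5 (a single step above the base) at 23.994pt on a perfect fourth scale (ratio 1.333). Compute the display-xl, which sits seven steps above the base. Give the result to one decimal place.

The gap is 7 − (1) = 6 steps, so the factor is 1.333^6.
23.994 × 1.333⁶ = 23.994 × 5.61023 ≈ 134.612

134.6pt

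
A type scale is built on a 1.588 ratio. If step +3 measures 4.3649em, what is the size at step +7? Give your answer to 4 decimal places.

27.7572em

Moving from step +3 to step +7 is 4 steps up, so multiply by r⁴.
4.3649 × 1.588⁴ = 4.3649 × 6.35919 ≈ 27.7572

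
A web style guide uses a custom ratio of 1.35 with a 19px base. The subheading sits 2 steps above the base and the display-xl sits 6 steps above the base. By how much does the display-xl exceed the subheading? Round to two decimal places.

80.39px

Step 2: 19.0 × 1.35² = 34.6275px
Step 6: 19.0 × 1.35⁶ = 115.0155px
Difference: 115.0155 − 34.6275 = 80.3880px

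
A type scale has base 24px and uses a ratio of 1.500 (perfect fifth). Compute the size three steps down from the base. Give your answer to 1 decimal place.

24.0 ÷ 1.500³ = 24.0 ÷ 3.37500 ≈ 7.11

7.1px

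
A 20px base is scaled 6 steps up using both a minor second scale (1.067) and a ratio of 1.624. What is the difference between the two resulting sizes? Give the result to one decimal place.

337.4px

Minor second: 20.0 × 1.067⁶ = 29.513px
At 1.624: 20.0 × 1.624⁶ = 366.899px
Difference: 366.899 − 29.513 = 337.386px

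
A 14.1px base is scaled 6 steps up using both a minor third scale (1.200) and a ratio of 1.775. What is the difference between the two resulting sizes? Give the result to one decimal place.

Minor third: 14.1 × 1.200⁶ = 42.102px
At 1.775: 14.1 × 1.775⁶ = 440.970px
Difference: 440.970 − 42.102 = 398.868px

398.9px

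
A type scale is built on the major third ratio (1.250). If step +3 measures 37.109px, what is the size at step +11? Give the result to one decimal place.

37.109 × 1.250⁸ = 37.109 × 5.96046 ≈ 221.187

221.2px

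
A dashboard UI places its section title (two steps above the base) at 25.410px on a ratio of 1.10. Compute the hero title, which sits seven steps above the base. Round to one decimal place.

25.410 × 1.10⁵ = 25.410 × 1.61051 ≈ 40.923

40.9px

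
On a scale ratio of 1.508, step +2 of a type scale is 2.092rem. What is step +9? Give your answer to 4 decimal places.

37.0998rem

2.092 × 1.508⁷ = 2.092 × 17.73411 ≈ 37.0998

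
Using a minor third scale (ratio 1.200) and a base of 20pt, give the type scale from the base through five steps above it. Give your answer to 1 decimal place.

Step 0: 20pt
Step 1: 20.0 × 1.200 = 24.0
Step 2: 20.0 × 1.200² = 28.8
Step 3: 20.0 × 1.200³ = 34.6
Step 4: 20.0 × 1.200⁴ = 41.5
Step 5: 20.0 × 1.200⁵ = 49.8

20.0pt, 24.0pt, 28.8pt, 34.6pt, 41.5pt, 49.8pt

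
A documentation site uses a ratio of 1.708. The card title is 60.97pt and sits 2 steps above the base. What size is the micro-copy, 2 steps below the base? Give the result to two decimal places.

7.16pt

60.97 ÷ 1.708⁴ = 60.97 ÷ 8.51043 ≈ 7.164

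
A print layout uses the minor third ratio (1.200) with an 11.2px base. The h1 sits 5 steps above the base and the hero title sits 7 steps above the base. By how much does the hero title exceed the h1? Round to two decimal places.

Step 5: 11.2 × 1.200⁵ = 27.8692px
Step 7: 11.2 × 1.200⁷ = 40.1316px
Difference: 40.1316 − 27.8692 = 12.2624px

12.26px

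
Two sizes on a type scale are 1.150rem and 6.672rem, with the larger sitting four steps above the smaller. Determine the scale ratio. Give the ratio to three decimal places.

The ratio satisfies 1.150 × r⁴ = 6.672, so r = (6.672 / 1.150)^(1/4).
r = 5.8017^(1/4) ≈ 1.5520

1.552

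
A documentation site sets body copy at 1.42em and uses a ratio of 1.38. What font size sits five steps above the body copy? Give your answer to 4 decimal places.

1.42 × 1.38⁵ = 1.42 × 5.00490 ≈ 7.1070

7.1070em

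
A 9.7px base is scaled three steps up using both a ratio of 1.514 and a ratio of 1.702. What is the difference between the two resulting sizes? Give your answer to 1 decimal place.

At 1.514: 9.7 × 1.514³ = 33.663px
At 1.702: 9.7 × 1.702³ = 47.824px
Difference: 47.824 − 33.663 = 14.161px

14.2px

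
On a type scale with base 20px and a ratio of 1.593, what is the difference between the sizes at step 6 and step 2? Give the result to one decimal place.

Step 2: 20.0 × 1.593² = 50.753px
Step 6: 20.0 × 1.593⁶ = 326.832px
Difference: 326.832 − 50.753 = 276.079px

276.1px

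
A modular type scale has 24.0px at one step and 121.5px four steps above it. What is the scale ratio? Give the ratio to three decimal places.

r⁴ = 121.5 / 24.0, so r = (121.5/24.0)^(1/4).
r = 5.0625^(1/4) ≈ 1.5000

1.500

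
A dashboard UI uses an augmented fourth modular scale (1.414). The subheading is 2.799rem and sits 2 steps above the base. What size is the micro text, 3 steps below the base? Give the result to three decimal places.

0.495rem

The gap is -3 − (2) = -5 steps, so the factor is 1.414^-5.
2.799 ÷ 1.414⁵ = 2.799 ÷ 5.65258 ≈ 0.495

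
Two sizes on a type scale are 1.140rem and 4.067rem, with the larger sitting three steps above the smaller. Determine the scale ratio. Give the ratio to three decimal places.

1.528

r³ = 4.067 / 1.140, so r = (4.067/1.140)^(1/3).
r = 3.5675^(1/3) ≈ 1.5280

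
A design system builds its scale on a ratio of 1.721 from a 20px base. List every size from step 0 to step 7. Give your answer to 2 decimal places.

20.00px, 34.42px, 59.24px, 101.95px, 175.45px, 301.95px, 519.66px, 894.33px

Step 0: 20px
Step 1: 20.0 × 1.721 = 34.42
Step 2: 20.0 × 1.721² = 59.24
Step 3: 20.0 × 1.721³ = 101.95
Step 4: 20.0 × 1.721⁴ = 175.45
Step 5: 20.0 × 1.721⁵ = 301.95
Step 6: 20.0 × 1.721⁶ = 519.66
Step 7: 20.0 × 1.721⁷ = 894.33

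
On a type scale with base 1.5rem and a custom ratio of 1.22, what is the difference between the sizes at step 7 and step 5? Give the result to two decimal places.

Step 5: 1.5 × 1.22⁵ = 4.0541rem
Step 7: 1.5 × 1.22⁷ = 6.0341rem
Difference: 6.0341 − 4.0541 = 1.9800rem

1.98rem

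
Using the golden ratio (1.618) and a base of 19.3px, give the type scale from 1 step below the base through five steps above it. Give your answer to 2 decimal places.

11.93px, 19.30px, 31.23px, 50.53px, 81.75px, 132.27px, 214.02px

Step -1: 19.3 ÷ 1.618 = 11.93
Step 0: 19.3px
Step 1: 19.3 × 1.618 = 31.23
Step 2: 19.3 × 1.618² = 50.53
Step 3: 19.3 × 1.618³ = 81.75
Step 4: 19.3 × 1.618⁴ = 132.27
Step 5: 19.3 × 1.618⁵ = 214.02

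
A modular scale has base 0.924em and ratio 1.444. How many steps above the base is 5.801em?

1.444ⁿ = 5.801 / 0.924 = 6.2781
n = ln(6.2781) / ln(1.444) = 1.8371 / 0.3674 ≈ 5.00

5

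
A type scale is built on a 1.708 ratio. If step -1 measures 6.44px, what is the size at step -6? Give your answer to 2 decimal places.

6.44 ÷ 1.708⁵ = 6.44 ÷ 14.53581 ≈ 0.443

0.44px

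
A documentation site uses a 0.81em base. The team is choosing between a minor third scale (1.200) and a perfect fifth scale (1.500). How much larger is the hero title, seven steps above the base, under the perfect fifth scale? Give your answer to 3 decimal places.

Minor third: 0.81 × 1.200⁷ = 2.90238em
Perfect fifth: 0.81 × 1.500⁷ = 13.83961em
Difference: 13.83961 − 2.90238 = 10.93723em

10.937em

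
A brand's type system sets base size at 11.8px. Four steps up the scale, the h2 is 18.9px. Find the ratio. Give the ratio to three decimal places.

r⁴ = 18.9 / 11.8, so r = (18.9/11.8)^(1/4).
r = 1.6017^(1/4) ≈ 1.1250

1.125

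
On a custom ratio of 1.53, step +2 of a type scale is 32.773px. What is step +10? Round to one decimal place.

The gap is 10 − (2) = 8 steps, so the factor is 1.53^8.
32.773 × 1.53⁸ = 32.773 × 30.02835 ≈ 984.119

984.1px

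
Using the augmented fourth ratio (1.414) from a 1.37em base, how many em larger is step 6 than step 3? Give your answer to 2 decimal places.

7.08em

Step 3: 1.37 × 1.414³ = 3.8732em
Step 6: 1.37 × 1.414⁶ = 10.9501em
Difference: 10.9501 − 3.8732 = 7.0769em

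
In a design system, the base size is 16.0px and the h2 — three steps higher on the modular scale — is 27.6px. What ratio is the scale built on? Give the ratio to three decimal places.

The ratio satisfies 16.0 × r³ = 27.6, so r = (27.6 / 16.0)^(1/3).
r = 1.7250^(1/3) ≈ 1.1993

1.199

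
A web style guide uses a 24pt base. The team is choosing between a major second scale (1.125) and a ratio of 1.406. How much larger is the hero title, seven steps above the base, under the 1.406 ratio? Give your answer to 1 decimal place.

205.9pt

Major second: 24.0 × 1.125⁷ = 54.737pt
At 1.406: 24.0 × 1.406⁷ = 260.680pt
Difference: 260.680 − 54.737 = 205.943pt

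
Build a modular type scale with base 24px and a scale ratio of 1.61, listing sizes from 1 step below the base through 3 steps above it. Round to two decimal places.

14.91px, 24.00px, 38.64px, 62.21px, 100.16px

Step -1: 24.0 ÷ 1.61 = 14.91
Step 0: 24px
Step 1: 24.0 × 1.61 = 38.64
Step 2: 24.0 × 1.61² = 62.21
Step 3: 24.0 × 1.61³ = 100.16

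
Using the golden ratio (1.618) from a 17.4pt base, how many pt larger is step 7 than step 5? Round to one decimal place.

Step 5: 17.4 × 1.618⁵ = 192.949pt
Step 7: 17.4 × 1.618⁷ = 505.125pt
Difference: 505.125 − 192.949 = 312.176pt

312.2pt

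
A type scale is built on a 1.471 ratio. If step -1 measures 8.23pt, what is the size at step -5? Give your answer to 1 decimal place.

8.23 ÷ 1.471⁴ = 8.23 ÷ 4.68221 ≈ 1.758

1.8pt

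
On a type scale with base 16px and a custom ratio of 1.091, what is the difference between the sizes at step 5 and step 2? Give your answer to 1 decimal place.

Step 2: 16.0 × 1.091² = 19.044px
Step 5: 16.0 × 1.091⁵ = 24.731px
Difference: 24.731 − 19.044 = 5.687px

5.7px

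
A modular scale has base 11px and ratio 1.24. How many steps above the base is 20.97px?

1.24ⁿ = 20.97 / 11 = 1.9064
n = ln(1.9064) / ln(1.24) = 0.6452 / 0.2151 ≈ 3.00

3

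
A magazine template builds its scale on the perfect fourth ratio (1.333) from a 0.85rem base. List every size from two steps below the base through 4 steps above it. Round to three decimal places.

0.478rem, 0.638rem, 0.850rem, 1.133rem, 1.510rem, 2.013rem, 2.684rem

Step -2: 0.85 ÷ 1.333² = 0.478
Step -1: 0.85 ÷ 1.333 = 0.638
Step 0: 0.85rem
Step 1: 0.85 × 1.333 = 1.133
Step 2: 0.85 × 1.333² = 1.510
Step 3: 0.85 × 1.333³ = 2.013
Step 4: 0.85 × 1.333⁴ = 2.684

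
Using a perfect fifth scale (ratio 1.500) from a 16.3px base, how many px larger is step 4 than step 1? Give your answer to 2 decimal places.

58.07px

Step 1: 16.3 × 1.500 = 24.4500px
Step 4: 16.3 × 1.500⁴ = 82.5187px
Difference: 82.5187 − 24.4500 = 58.0687px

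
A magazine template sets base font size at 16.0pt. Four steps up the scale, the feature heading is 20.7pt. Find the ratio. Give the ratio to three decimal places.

r⁴ = 20.7 / 16.0, so r = (20.7/16.0)^(1/4).
r = 1.2937^(1/4) ≈ 1.0665

1.067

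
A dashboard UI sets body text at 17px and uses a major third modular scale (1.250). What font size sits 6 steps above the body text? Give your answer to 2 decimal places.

Each step on a modular scale multiplies by the ratio, so the size n steps from the base is base × ratioⁿ.
17.0 × 1.250⁶ = 17.0 × 3.81470 ≈ 64.85

64.85px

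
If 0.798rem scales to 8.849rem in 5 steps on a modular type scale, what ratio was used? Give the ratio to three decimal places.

1.618

r⁵ = 8.849 / 0.798, so r = (8.849/0.798)^(1/5).
r = 11.0890^(1/5) ≈ 1.6180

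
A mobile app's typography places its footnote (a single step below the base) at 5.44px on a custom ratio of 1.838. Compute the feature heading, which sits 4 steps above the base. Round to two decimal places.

5.44 × 1.838⁵ = 5.44 × 20.97623 ≈ 114.111

114.11px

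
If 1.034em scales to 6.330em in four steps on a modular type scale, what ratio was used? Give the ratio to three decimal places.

r⁴ = 6.330 / 1.034, so r = (6.330/1.034)^(1/4).
r = 6.1219^(1/4) ≈ 1.5730

1.573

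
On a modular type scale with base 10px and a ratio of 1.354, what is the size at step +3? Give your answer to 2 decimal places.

Each step on a modular scale multiplies by the ratio, so the size n steps from the base is base × ratioⁿ.
10.0 × 1.354³ = 10.0 × 2.48231 ≈ 24.82

24.82px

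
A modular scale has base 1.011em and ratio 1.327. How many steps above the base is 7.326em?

1.327ⁿ = 7.326 / 1.011 = 7.2463
n = ln(7.2463) / ln(1.327) = 1.9805 / 0.2829 ≈ 7.00

7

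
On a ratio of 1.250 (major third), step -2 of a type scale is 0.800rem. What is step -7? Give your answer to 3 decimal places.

0.800 ÷ 1.250⁵ = 0.800 ÷ 3.05176 ≈ 0.262

0.262rem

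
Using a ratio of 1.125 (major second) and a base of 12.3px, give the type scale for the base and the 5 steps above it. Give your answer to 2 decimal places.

12.30px, 13.84px, 15.57px, 17.51px, 19.70px, 22.16px

Step 0: 12.3px
Step 1: 12.3 × 1.125 = 13.84
Step 2: 12.3 × 1.125² = 15.57
Step 3: 12.3 × 1.125³ = 17.51
Step 4: 12.3 × 1.125⁴ = 19.70
Step 5: 12.3 × 1.125⁵ = 22.16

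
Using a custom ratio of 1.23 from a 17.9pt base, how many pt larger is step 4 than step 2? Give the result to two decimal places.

Step 2: 17.9 × 1.23² = 27.0809pt
Step 4: 17.9 × 1.23⁴ = 40.9707pt
Difference: 40.9707 − 27.0809 = 13.8898pt

13.89pt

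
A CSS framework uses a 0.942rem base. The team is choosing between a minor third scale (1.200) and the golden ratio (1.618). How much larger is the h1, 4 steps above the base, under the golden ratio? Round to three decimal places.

4.503rem

Minor third: 0.942 × 1.200⁴ = 1.95333rem
Golden ratio: 0.942 × 1.618⁴ = 6.45602rem
Difference: 6.45602 − 1.95333 = 4.50269rem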